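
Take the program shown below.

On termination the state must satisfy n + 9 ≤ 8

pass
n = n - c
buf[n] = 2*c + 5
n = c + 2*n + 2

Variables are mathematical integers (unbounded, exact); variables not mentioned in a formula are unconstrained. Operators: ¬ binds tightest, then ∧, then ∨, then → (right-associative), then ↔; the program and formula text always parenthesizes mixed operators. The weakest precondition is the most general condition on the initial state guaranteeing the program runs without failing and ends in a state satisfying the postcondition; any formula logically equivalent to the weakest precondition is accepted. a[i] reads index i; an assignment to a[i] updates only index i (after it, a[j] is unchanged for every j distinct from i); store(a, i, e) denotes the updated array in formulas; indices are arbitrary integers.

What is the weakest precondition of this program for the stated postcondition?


Working backward. After the program, the postcondition n + 9 ≤ 8 must hold; in canonical form it is n ≤ -1.
Before n := c + 2*n + 2: c + 2*n ≤ -3
Before buf[n] := 2*c + 5: c + 2*n ≤ -3
Before n := n - c: 2*n ≤ c - 3
Before skip: 2*n ≤ c - 3
Answer: WP = 2*n ≤ c - 3


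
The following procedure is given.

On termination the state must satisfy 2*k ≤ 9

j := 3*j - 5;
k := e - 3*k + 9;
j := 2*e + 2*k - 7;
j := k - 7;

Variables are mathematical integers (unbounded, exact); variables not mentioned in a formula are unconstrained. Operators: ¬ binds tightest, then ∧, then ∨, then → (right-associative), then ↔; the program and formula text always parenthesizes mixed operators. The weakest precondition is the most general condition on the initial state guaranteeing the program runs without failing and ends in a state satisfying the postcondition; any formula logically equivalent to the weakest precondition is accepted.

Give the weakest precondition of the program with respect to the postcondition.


Working backward. After the program, 2*k ≤ 9 must hold.
Before j := k - 7: 2*k ≤ 9
Before j := 2*e + 2*k - 7: 2*k ≤ 9
Before k := e - 3*k + 9: 2*e ≤ 6*k - 9
Before j := 3*j - 5: 2*e ≤ 6*k - 9
Answer: WP = 2*e ≤ 6*k - 9


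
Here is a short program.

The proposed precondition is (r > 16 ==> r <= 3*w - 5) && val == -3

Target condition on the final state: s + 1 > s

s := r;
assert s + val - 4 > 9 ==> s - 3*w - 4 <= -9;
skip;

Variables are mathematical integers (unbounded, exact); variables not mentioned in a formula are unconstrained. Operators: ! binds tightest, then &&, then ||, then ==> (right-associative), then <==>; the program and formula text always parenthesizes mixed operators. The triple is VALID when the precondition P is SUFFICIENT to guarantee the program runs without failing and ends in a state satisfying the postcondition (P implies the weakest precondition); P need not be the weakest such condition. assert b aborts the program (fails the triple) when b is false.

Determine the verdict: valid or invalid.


Working backward. After the program, the postcondition s + 1 > s must hold; in canonical form it is true.
Before skip: true
Before assert s + val - 4 > 9 ==> s - 3*w - 4 <= -9: s + val > 13 ==> s <= 3*w - 5
Before s := r: r + val > 13 ==> r <= 3*w - 5
The weakest precondition is r + val > 13 ==> r <= 3*w - 5.
Check whether (r > 16 ==> r <= 3*w - 5) && val == -3 implies it.
Every state satisfying the precondition satisfies the weakest precondition: the implication holds.
Answer: valid


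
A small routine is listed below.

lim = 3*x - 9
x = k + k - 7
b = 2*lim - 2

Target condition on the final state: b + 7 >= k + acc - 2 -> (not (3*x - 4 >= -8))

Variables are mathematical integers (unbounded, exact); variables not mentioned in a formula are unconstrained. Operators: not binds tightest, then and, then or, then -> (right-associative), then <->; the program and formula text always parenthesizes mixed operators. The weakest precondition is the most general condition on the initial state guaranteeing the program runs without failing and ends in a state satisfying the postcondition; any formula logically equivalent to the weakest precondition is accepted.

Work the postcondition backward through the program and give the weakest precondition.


Working backward. After the program, the postcondition b + 7 >= k + acc - 2 -> (not (3*x - 4 >= -8)) must hold; in canonical form it is b >= acc + k - 9 -> (not (3*x >= -4)).
Before b := 2*lim - 2: 2*lim >= acc + k - 7 -> (not (3*x >= -4))
Before x := k + k - 7: 2*lim >= acc + k - 7 -> (not (6*k >= 17))
Before lim := 3*x - 9: 6*x >= acc + k + 11 -> (not (6*k >= 17))
Answer: WP = 6*x >= acc + k + 11 -> (not (6*k >= 17))


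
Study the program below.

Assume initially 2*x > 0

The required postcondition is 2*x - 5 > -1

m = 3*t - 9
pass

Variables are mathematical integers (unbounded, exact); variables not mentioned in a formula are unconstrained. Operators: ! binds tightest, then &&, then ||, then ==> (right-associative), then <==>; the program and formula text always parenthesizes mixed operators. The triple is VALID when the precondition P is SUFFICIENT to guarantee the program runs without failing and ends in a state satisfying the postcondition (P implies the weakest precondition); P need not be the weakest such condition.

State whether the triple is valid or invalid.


Working backward. After the program, the postcondition 2*x - 5 > -1 must hold; in canonical form it is 2*x > 4.
Before skip: 2*x > 4
Before m := 3*t - 9: 2*x > 4
The weakest precondition is 2*x > 4.
Check whether 2*x > 0 implies it.
Countermodel: at the initial state x = 1, the precondition holds but the weakest precondition fails.
Answer: invalid


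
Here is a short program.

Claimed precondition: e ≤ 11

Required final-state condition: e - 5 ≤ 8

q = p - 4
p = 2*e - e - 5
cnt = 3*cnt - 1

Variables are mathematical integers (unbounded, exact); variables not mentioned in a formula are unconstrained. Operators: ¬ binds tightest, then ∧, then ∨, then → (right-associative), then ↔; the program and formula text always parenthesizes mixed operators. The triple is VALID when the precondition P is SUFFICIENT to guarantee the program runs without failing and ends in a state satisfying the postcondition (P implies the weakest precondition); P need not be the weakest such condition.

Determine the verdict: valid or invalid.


Working backward. After the program, the postcondition e - 5 ≤ 8 must hold; in canonical form it is e ≤ 13.
Before cnt := 3*cnt - 1: e ≤ 13
Before p := 2*e - e - 5: e ≤ 13
Before q := p - 4: e ≤ 13
The weakest precondition is e ≤ 13.
Check whether e ≤ 11 implies it.
Every state satisfying the precondition satisfies the weakest precondition: the implication holds.
Answer: valid


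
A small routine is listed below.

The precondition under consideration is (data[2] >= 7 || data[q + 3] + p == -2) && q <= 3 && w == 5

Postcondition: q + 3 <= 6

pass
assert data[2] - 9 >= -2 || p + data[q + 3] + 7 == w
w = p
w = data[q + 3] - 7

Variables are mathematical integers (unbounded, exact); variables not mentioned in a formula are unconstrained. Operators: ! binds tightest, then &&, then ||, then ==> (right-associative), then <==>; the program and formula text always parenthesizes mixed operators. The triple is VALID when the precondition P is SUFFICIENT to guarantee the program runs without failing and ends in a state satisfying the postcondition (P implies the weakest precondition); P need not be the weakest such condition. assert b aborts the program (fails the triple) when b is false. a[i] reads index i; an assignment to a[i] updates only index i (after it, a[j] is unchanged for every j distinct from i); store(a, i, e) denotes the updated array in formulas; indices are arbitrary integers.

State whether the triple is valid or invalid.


Working backward. After the program, the postcondition q + 3 <= 6 must hold; in canonical form it is q <= 3.
Before w := data[q + 3] - 7: q <= 3
Before w := p: q <= 3
Before assert data[2] - 9 >= -2 || p + data[q + 3] + 7 == w: (data[2] >= 7 || data[q + 3] + p == w - 7) && q <= 3
Before skip: (data[2] >= 7 || data[q + 3] + p == w - 7) && q <= 3
The weakest precondition is (data[2] >= 7 || data[q + 3] + p == w - 7) && q <= 3.
Check whether (data[2] >= 7 || data[q + 3] + p == -2) && q <= 3 && w == 5 implies it.
Every state satisfying the precondition satisfies the weakest precondition: the implication holds.
Answer: valid


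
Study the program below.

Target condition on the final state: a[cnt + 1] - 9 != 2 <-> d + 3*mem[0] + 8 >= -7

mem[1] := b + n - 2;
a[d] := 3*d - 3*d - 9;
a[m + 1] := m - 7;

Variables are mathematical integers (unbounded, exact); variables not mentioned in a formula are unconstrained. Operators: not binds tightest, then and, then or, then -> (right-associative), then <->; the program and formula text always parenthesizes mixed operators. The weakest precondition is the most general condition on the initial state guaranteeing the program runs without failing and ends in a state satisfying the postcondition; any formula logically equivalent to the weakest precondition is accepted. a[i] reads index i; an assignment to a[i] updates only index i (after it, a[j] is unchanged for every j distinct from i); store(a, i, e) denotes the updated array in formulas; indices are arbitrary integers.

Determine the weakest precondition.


Working backward. After the program, the postcondition a[cnt + 1] - 9 != 2 <-> d + 3*mem[0] + 8 >= -7 must hold; in canonical form it is a[cnt + 1] != 11 <-> 3*mem[0] + d >= -15.
Before a[m + 1] := m - 7: store(a, m + 1, m - 7)[cnt + 1] != 11 <-> 3*mem[0] + d >= -15
Before a[d] := 3*d - 3*d - 9: store(store(a, d, -9), m + 1, m - 7)[cnt + 1] != 11 <-> 3*mem[0] + d >= -15
Before mem[1] := b + n - 2: store(store(a, d, -9), m + 1, m - 7)[cnt + 1] != 11 <-> 3*mem[0] + d >= -15
Answer: WP = store(store(a, d, -9), m + 1, m - 7)[cnt + 1] != 11 <-> 3*mem[0] + d >= -15


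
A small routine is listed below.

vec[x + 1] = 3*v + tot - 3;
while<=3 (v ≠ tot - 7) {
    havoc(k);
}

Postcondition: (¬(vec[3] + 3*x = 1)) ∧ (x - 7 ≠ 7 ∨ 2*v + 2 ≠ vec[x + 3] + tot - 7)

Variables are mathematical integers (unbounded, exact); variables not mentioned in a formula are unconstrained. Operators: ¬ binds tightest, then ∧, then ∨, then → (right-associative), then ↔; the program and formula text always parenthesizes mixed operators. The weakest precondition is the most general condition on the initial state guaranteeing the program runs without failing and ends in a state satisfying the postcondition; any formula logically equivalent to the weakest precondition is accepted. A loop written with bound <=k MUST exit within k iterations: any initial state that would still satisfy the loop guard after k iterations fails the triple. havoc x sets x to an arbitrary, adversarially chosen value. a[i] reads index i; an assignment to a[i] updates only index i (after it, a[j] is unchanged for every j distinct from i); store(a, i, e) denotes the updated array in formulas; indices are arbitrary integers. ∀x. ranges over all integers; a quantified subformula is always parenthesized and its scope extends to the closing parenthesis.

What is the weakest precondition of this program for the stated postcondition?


Working backward. After the program, the postcondition (¬(vec[3] + 3*x = 1)) ∧ (x - 7 ≠ 7 ∨ 2*v + 2 ≠ vec[x + 3] + tot - 7) must hold; in canonical form it is (¬(vec[3] + 3*x = 1)) ∧ (x ≠ 14 ∨ 2*v ≠ vec[x + 3] + tot - 9).
Before the loop (bound <=3), unroll the exhaustion recursion (WP_0 = exit-now case; WP_j = one more guarded iteration, up to j = 3):
  WP_0: (¬(v ≠ tot - 7)) ∧ (¬(vec[3] + 3*x = 1)) ∧ (x ≠ 14 ∨ 2*v ≠ vec[x + 3] + tot - 9)
  WP_1: (v ≠ tot - 7 → ((¬(v ≠ tot - 7)) ∧ (¬(vec[3] + 3*x = 1)) ∧ (x ≠ 14 ∨ 2*v ≠ vec[x + 3] + tot - 9))) ∧ ((¬(v ≠ tot - 7)) → ((¬(vec[3] + 3*x = 1)) ∧ (x ≠ 14 ∨ 2*v ≠ vec[x + 3] + tot - 9)))
  WP_2: (v ≠ tot - 7 → ((v ≠ tot - 7 → ((¬(v ≠ tot - 7)) ∧ (¬(vec[3] + 3*x = 1)) ∧ (x ≠ 14 ∨ 2*v ≠ vec[x + 3] + tot - 9))) ∧ ((¬(v ≠ tot - 7)) → ((¬(vec[3] + 3*x = 1)) ∧ (x ≠ 14 ∨ 2*v ≠ vec[x + 3] + tot - 9))))) ∧ ((¬(v ≠ tot - 7)) → ((¬(vec[3] + 3*x = 1)) ∧ (x ≠ 14 ∨ 2*v ≠ vec[x + 3] + tot - 9)))
  WP_3: (v ≠ tot - 7 → ((v ≠ tot - 7 → ((v ≠ tot - 7 → ((¬(v ≠ tot - 7)) ∧ (¬(vec[3] + 3*x = 1)) ∧ (x ≠ 14 ∨ 2*v ≠ vec[x + 3] + tot - 9))) ∧ ((¬(v ≠ tot - 7)) → ((¬(vec[3] + 3*x = 1)) ∧ (x ≠ 14 ∨ 2*v ≠ vec[x + 3] + tot - 9))))) ∧ ((¬(v ≠ tot - 7)) → ((¬(vec[3] + 3*x = 1)) ∧ (x ≠ 14 ∨ 2*v ≠ vec[x + 3] + tot - 9))))) ∧ ((¬(v ≠ tot - 7)) → ((¬(vec[3] + 3*x = 1)) ∧ (x ≠ 14 ∨ 2*v ≠ vec[x + 3] + tot - 9)))
So before the loop: (v ≠ tot - 7 → ((v ≠ tot - 7 → ((v ≠ tot - 7 → ((¬(v ≠ tot - 7)) ∧ (¬(vec[3] + 3*x = 1)) ∧ (x ≠ 14 ∨ 2*v ≠ vec[x + 3] + tot - 9))) ∧ ((¬(v ≠ tot - 7)) → ((¬(vec[3] + 3*x = 1)) ∧ (x ≠ 14 ∨ 2*v ≠ vec[x + 3] + tot - 9))))) ∧ ((¬(v ≠ tot - 7)) → ((¬(vec[3] + 3*x = 1)) ∧ (x ≠ 14 ∨ 2*v ≠ vec[x + 3] + tot - 9))))) ∧ ((¬(v ≠ tot - 7)) → ((¬(vec[3] + 3*x = 1)) ∧ (x ≠ 14 ∨ 2*v ≠ vec[x + 3] + tot - 9)))
Before vec[x + 1] := 3*v + tot - 3: (v ≠ tot - 7 → ((v ≠ tot - 7 → ((v ≠ tot - 7 → ((¬(v ≠ tot - 7)) ∧ (¬(store(vec, x + 1, tot + 3*v - 3)[3] + 3*x = 1)) ∧ (x ≠ 14 ∨ 2*v ≠ store(vec, x + 1, tot + 3*v - 3)[x + 3] + tot - 9))) ∧ ((¬(v ≠ tot - 7)) → ((¬(store(vec, x + 1, tot + 3*v - 3)[3] + 3*x = 1)) ∧ (x ≠ 14 ∨ 2*v ≠ store(vec, x + 1, tot + 3*v - 3)[x + 3] + tot - 9))))) ∧ ((¬(v ≠ tot - 7)) → ((¬(store(vec, x + 1, tot + 3*v - 3)[3] + 3*x = 1)) ∧ (x ≠ 14 ∨ 2*v ≠ store(vec, x + 1, tot + 3*v - 3)[x + 3] + tot - 9))))) ∧ ((¬(v ≠ tot - 7)) → ((¬(store(vec, x + 1, tot + 3*v - 3)[3] + 3*x = 1)) ∧ (x ≠ 14 ∨ 2*v ≠ store(vec, x + 1, tot + 3*v - 3)[x + 3] + tot - 9)))
Answer: WP = (v ≠ tot - 7 → ((v ≠ tot - 7 → ((v ≠ tot - 7 → ((¬(v ≠ tot - 7)) ∧ (¬(store(vec, x + 1, tot + 3*v - 3)[3] + 3*x = 1)) ∧ (x ≠ 14 ∨ 2*v ≠ store(vec, x + 1, tot + 3*v - 3)[x + 3] + tot - 9))) ∧ ((¬(v ≠ tot - 7)) → ((¬(store(vec, x + 1, tot + 3*v - 3)[3] + 3*x = 1)) ∧ (x ≠ 14 ∨ 2*v ≠ store(vec, x + 1, tot + 3*v - 3)[x + 3] + tot - 9))))) ∧ ((¬(v ≠ tot - 7)) → ((¬(store(vec, x + 1, tot + 3*v - 3)[3] + 3*x = 1)) ∧ (x ≠ 14 ∨ 2*v ≠ store(vec, x + 1, tot + 3*v - 3)[x + 3] + tot - 9))))) ∧ ((¬(v ≠ tot - 7)) → ((¬(store(vec, x + 1, tot + 3*v - 3)[3] + 3*x = 1)) ∧ (x ≠ 14 ∨ 2*v ≠ store(vec, x + 1, tot + 3*v - 3)[x + 3] + tot - 9)))


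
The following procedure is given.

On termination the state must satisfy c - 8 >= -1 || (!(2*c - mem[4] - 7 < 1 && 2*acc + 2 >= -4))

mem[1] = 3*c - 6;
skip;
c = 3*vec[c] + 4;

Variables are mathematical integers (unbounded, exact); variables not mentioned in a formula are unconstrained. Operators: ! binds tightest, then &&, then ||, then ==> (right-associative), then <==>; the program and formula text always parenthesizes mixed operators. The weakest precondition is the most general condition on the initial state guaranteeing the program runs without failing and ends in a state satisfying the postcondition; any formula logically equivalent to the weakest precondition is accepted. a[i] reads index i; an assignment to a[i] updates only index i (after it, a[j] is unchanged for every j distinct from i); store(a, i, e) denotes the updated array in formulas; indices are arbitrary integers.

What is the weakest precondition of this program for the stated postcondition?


Working backward. After the program, the postcondition c - 8 >= -1 || (!(2*c - mem[4] - 7 < 1 && 2*acc + 2 >= -4)) must hold; in canonical form it is c >= 7 || (!(2*c < mem[4] + 8 && 2*acc >= -6)).
Before c := 3*vec[c] + 4: 3*vec[c] >= 3 || (!(6*vec[c] < mem[4] && 2*acc >= -6))
Before skip: 3*vec[c] >= 3 || (!(6*vec[c] < mem[4] && 2*acc >= -6))
Before mem[1] := 3*c - 6: 3*vec[c] >= 3 || (!(6*vec[c] < mem[4] && 2*acc >= -6))
Answer: WP = 3*vec[c] >= 3 || (!(6*vec[c] < mem[4] && 2*acc >= -6))


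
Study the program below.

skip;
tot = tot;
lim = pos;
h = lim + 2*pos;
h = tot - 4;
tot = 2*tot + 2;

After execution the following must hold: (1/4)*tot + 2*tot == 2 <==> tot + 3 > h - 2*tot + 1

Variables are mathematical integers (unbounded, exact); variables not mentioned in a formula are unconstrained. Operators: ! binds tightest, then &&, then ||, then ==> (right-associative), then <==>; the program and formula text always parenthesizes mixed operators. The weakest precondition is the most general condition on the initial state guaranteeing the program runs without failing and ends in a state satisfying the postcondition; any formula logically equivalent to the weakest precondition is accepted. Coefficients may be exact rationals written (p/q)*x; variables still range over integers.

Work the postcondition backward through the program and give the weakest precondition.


Working backward. After the program, the postcondition (1/4)*tot + 2*tot == 2 <==> tot + 3 > h - 2*tot + 1 must hold; in canonical form it is (9/4)*tot == 2 <==> 3*tot > h - 2.
Before tot := 2*tot + 2: (9/2)*tot == -5/2 <==> 6*tot > h - 8
Before h := tot - 4: (9/2)*tot == -5/2 <==> 5*tot > -12
Before h := lim + 2*pos: (9/2)*tot == -5/2 <==> 5*tot > -12
Before lim := pos: (9/2)*tot == -5/2 <==> 5*tot > -12
Before tot := tot: (9/2)*tot == -5/2 <==> 5*tot > -12
Before skip: (9/2)*tot == -5/2 <==> 5*tot > -12
Answer: WP = (9/2)*tot == -5/2 <==> 5*tot > -12


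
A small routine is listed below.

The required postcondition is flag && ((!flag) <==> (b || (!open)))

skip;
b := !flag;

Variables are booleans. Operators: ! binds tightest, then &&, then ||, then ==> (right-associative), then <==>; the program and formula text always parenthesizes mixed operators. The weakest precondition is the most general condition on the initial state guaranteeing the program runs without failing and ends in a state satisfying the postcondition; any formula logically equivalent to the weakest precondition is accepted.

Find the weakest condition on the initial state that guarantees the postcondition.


Working backward. After the program, flag && ((!flag) <==> (b || (!open))) must hold.
Before b := !flag: flag && ((!flag) <==> ((!flag) || (!open)))
Before skip: flag && ((!flag) <==> ((!flag) || (!open)))
Answer: WP = flag && ((!flag) <==> ((!flag) || (!open)))


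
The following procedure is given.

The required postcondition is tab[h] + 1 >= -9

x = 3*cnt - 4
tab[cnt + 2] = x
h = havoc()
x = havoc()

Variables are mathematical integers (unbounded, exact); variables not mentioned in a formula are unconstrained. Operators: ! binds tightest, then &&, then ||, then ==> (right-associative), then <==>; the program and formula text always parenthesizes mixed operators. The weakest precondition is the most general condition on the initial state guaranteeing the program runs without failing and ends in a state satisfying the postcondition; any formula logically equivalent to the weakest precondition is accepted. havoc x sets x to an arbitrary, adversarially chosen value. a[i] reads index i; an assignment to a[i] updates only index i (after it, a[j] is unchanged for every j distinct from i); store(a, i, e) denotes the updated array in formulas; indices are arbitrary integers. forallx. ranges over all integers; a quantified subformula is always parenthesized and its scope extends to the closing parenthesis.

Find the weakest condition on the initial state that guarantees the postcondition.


Working backward. After the program, the postcondition tab[h] + 1 >= -9 must hold; in canonical form it is tab[h] >= -10.
Before havoc x: tab[h] >= -10
Before havoc h: forall h_1. tab[h_1] >= -10
Before tab[cnt + 2] := x: forall h_1. store(tab, cnt + 2, x)[h_1] >= -10
Before x := 3*cnt - 4: forall h_1. store(tab, cnt + 2, 3*cnt - 4)[h_1] >= -10
Answer: WP = forall h_1. store(tab, cnt + 2, 3*cnt - 4)[h_1] >= -10


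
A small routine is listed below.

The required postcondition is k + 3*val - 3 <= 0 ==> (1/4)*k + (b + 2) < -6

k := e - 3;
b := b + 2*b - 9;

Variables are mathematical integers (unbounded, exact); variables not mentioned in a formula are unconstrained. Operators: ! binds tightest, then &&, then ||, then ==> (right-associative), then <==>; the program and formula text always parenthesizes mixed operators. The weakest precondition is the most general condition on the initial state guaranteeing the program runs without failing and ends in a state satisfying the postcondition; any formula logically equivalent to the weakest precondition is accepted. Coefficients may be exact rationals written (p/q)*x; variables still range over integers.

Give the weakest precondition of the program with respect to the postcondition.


Working backward. After the program, the postcondition k + 3*val - 3 <= 0 ==> (1/4)*k + (b + 2) < -6 must hold; in canonical form it is k + 3*val <= 3 ==> b + (1/4)*k < -8.
Before b := b + 2*b - 9: k + 3*val <= 3 ==> 3*b + (1/4)*k < 1
Before k := e - 3: e + 3*val <= 6 ==> 3*b + (1/4)*e < 7/4
Answer: WP = e + 3*val <= 6 ==> 3*b + (1/4)*e < 7/4


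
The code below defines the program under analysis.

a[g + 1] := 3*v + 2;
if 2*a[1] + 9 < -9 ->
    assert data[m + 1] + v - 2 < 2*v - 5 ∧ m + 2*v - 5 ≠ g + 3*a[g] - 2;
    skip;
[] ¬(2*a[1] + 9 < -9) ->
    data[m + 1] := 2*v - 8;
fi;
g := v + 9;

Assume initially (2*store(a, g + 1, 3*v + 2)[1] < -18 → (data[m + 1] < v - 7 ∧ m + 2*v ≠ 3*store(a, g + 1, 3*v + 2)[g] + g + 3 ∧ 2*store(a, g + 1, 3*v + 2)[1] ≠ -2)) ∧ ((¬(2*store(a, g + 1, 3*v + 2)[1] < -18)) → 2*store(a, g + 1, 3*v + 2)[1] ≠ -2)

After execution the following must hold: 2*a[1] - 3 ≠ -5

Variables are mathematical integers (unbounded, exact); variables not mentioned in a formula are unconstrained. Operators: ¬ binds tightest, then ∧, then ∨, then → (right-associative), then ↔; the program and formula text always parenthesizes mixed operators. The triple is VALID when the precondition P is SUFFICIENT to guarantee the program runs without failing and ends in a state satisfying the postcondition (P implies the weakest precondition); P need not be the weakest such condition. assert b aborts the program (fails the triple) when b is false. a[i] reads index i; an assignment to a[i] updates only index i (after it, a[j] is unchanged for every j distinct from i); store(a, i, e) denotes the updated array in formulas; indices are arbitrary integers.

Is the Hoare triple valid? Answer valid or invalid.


Working backward. After the program, the postcondition 2*a[1] - 3 ≠ -5 must hold; in canonical form it is 2*a[1] ≠ -2.
Before g := v + 9: 2*a[1] ≠ -2
Then branch requires data[m + 1] < v - 3 ∧ m + 2*v ≠ 3*a[g] + g + 3 ∧ 2*a[1] ≠ -2; else branch requires 2*a[1] ≠ -2.
Before the if: (2*a[1] < -18 → (data[m + 1] < v - 3 ∧ m + 2*v ≠ 3*a[g] + g + 3 ∧ 2*a[1] ≠ -2)) ∧ ((¬(2*a[1] < -18)) → 2*a[1] ≠ -2)
Before a[g + 1] := 3*v + 2: (2*store(a, g + 1, 3*v + 2)[1] < -18 → (data[m + 1] < v - 3 ∧ m + 2*v ≠ 3*store(a, g + 1, 3*v + 2)[g] + g + 3 ∧ 2*store(a, g + 1, 3*v + 2)[1] ≠ -2)) ∧ ((¬(2*store(a, g + 1, 3*v + 2)[1] < -18)) → 2*store(a, g + 1, 3*v + 2)[1] ≠ -2)
The weakest precondition is (2*store(a, g + 1, 3*v + 2)[1] < -18 → (data[m + 1] < v - 3 ∧ m + 2*v ≠ 3*store(a, g + 1, 3*v + 2)[g] + g + 3 ∧ 2*store(a, g + 1, 3*v + 2)[1] ≠ -2)) ∧ ((¬(2*store(a, g + 1, 3*v + 2)[1] < -18)) → 2*store(a, g + 1, 3*v + 2)[1] ≠ -2).
Check whether (2*store(a, g + 1, 3*v + 2)[1] < -18 → (data[m + 1] < v - 7 ∧ m + 2*v ≠ 3*store(a, g + 1, 3*v + 2)[g] + g + 3 ∧ 2*store(a, g + 1, 3*v + 2)[1] ≠ -2)) ∧ ((¬(2*store(a, g + 1, 3*v + 2)[1] < -18)) → 2*store(a, g + 1, 3*v + 2)[1] ≠ -2) implies it.
Every state satisfying the precondition satisfies the weakest precondition: the implication holds.
Answer: valid


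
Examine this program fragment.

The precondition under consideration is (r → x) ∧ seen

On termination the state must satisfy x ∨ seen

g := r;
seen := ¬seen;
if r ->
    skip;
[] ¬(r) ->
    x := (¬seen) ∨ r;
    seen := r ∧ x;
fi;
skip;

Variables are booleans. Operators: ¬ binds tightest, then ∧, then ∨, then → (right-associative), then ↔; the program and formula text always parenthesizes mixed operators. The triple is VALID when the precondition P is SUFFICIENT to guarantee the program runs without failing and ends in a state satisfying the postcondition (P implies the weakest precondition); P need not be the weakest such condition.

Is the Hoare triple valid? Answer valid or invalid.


Working backward. After the program, x ∨ seen must hold.
Before skip: x ∨ seen
Then branch requires x ∨ seen; else branch requires (¬seen) ∨ r ∨ (r ∧ ((¬seen) ∨ r)).
Before the if: (r → (x ∨ seen)) ∧ ((¬r) → ((¬seen) ∨ r ∨ (r ∧ ((¬seen) ∨ r))))
Before seen := ¬seen: (r → (x ∨ (¬seen))) ∧ ((¬r) → (seen ∨ r ∨ (r ∧ (seen ∨ r))))
Before g := r: (r → (x ∨ (¬seen))) ∧ ((¬r) → (seen ∨ r ∨ (r ∧ (seen ∨ r))))
The weakest precondition is (r → (x ∨ (¬seen))) ∧ ((¬r) → (seen ∨ r ∨ (r ∧ (seen ∨ r)))).
Check whether (r → x) ∧ seen implies it.
Every state satisfying the precondition satisfies the weakest precondition: the implication holds.
Answer: valid


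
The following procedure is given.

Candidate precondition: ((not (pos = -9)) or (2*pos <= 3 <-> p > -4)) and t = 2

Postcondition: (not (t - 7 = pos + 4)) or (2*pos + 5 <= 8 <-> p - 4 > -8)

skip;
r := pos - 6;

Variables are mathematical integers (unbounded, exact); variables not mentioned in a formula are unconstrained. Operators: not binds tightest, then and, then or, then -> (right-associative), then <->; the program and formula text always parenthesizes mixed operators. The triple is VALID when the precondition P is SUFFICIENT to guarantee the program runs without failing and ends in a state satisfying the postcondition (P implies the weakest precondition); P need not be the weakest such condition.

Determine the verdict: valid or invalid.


Working backward. After the program, the postcondition (not (t - 7 = pos + 4)) or (2*pos + 5 <= 8 <-> p - 4 > -8) must hold; in canonical form it is (not (t = pos + 11)) or (2*pos <= 3 <-> p > -4).
Before r := pos - 6: (not (t = pos + 11)) or (2*pos <= 3 <-> p > -4)
Before skip: (not (t = pos + 11)) or (2*pos <= 3 <-> p > -4)
The weakest precondition is (not (t = pos + 11)) or (2*pos <= 3 <-> p > -4).
Check whether ((not (pos = -9)) or (2*pos <= 3 <-> p > -4)) and t = 2 implies it.
Every state satisfying the precondition satisfies the weakest precondition: the implication holds.
Answer: valid


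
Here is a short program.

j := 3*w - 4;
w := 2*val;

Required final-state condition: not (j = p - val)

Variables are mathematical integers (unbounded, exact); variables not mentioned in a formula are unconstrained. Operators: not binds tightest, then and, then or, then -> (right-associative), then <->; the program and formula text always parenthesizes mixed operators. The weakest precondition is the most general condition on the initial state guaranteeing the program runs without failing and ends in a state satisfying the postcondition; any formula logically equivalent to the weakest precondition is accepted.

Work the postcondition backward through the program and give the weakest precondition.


Working backward. After the program, the postcondition not (j = p - val) must hold; in canonical form it is not (j + val = p).
Before w := 2*val: not (j + val = p)
Before j := 3*w - 4: not (val + 3*w = p + 4)
Answer: WP = not (val + 3*w = p + 4)


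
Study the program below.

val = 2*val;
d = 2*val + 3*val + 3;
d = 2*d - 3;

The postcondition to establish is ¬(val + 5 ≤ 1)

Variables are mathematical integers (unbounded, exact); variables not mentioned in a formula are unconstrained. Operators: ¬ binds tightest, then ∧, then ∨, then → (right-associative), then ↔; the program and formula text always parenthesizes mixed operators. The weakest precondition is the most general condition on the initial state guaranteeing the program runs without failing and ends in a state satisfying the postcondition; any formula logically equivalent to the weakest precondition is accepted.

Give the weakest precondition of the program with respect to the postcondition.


Working backward. After the program, the postcondition ¬(val + 5 ≤ 1) must hold; in canonical form it is ¬(val ≤ -4).
Before d := 2*d - 3: ¬(val ≤ -4)
Before d := 2*val + 3*val + 3: ¬(val ≤ -4)
Before val := 2*val: ¬(2*val ≤ -4)
Answer: WP = ¬(2*val ≤ -4)


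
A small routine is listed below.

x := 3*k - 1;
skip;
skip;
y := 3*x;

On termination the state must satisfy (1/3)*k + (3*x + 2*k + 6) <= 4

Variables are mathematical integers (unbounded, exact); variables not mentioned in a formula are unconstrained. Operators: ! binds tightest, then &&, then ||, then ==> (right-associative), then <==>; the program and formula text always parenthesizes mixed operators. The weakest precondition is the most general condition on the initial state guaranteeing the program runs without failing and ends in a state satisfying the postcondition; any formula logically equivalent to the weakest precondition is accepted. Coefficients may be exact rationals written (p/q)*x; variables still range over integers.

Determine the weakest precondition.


Working backward. After the program, the postcondition (1/3)*k + (3*x + 2*k + 6) <= 4 must hold; in canonical form it is (7/3)*k + 3*x <= -2.
Before y := 3*x: (7/3)*k + 3*x <= -2
Before skip: (7/3)*k + 3*x <= -2
Before skip: (7/3)*k + 3*x <= -2
Before x := 3*k - 1: (34/3)*k <= 1
Answer: WP = (34/3)*k <= 1


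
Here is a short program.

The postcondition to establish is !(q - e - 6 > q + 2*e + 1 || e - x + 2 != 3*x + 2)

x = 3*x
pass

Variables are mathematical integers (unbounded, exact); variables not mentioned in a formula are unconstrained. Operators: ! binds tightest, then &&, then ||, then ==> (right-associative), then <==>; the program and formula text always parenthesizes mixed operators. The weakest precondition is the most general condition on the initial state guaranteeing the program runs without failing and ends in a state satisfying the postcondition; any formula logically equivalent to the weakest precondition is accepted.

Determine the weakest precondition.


Working backward. After the program, the postcondition !(q - e - 6 > q + 2*e + 1 || e - x + 2 != 3*x + 2) must hold; in canonical form it is !(3*e < -7 || e != 4*x).
Before skip: !(3*e < -7 || e != 4*x)
Before x := 3*x: !(3*e < -7 || e != 12*x)
Answer: WP = !(3*e < -7 || e != 12*x)


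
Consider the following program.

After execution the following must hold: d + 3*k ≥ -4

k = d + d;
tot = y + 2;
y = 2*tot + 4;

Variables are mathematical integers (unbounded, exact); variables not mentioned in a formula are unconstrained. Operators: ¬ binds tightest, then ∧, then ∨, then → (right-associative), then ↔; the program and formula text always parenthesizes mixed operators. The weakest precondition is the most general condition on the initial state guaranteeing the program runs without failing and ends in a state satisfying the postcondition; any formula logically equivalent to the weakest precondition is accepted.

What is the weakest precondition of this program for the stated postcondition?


Working backward. After the program, d + 3*k ≥ -4 must hold.
Before y := 2*tot + 4: d + 3*k ≥ -4
Before tot := y + 2: d + 3*k ≥ -4
Before k := d + d: 7*d ≥ -4
Answer: WP = 7*d ≥ -4


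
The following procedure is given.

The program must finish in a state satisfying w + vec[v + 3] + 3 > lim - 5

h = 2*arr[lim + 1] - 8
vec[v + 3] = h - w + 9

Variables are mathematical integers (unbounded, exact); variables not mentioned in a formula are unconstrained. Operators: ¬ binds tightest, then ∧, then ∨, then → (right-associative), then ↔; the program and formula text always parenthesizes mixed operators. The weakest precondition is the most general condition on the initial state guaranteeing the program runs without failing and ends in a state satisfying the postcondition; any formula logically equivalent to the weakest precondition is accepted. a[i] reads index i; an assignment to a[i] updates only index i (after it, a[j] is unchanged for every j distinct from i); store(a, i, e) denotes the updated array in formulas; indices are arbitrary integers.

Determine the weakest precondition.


Working backward. After the program, the postcondition w + vec[v + 3] + 3 > lim - 5 must hold; in canonical form it is vec[v + 3] + w > lim - 8.
Before vec[v + 3] := h - w + 9: store(vec, v + 3, h - w + 9)[v + 3] + w > lim - 8
Before h := 2*arr[lim + 1] - 8: store(vec, v + 3, 2*arr[lim + 1] - w + 1)[v + 3] + w > lim - 8
Answer: WP = store(vec, v + 3, 2*arr[lim + 1] - w + 1)[v + 3] + w > lim - 8


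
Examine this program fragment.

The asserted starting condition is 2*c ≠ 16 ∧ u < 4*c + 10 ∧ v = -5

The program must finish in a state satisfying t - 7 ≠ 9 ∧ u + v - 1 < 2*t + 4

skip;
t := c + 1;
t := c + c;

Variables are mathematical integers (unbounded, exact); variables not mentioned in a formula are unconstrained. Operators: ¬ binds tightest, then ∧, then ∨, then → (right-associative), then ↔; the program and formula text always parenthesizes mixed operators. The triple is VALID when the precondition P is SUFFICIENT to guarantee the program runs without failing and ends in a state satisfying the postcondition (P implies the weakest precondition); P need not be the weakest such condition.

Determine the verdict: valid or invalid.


Working backward. After the program, the postcondition t - 7 ≠ 9 ∧ u + v - 1 < 2*t + 4 must hold; in canonical form it is t ≠ 16 ∧ u + v < 2*t + 5.
Before t := c + c: 2*c ≠ 16 ∧ u + v < 4*c + 5
Before t := c + 1: 2*c ≠ 16 ∧ u + v < 4*c + 5
Before skip: 2*c ≠ 16 ∧ u + v < 4*c + 5
The weakest precondition is 2*c ≠ 16 ∧ u + v < 4*c + 5.
Check whether 2*c ≠ 16 ∧ u < 4*c + 10 ∧ v = -5 implies it.
Every state satisfying the precondition satisfies the weakest precondition: the implication holds.
Answer: valid


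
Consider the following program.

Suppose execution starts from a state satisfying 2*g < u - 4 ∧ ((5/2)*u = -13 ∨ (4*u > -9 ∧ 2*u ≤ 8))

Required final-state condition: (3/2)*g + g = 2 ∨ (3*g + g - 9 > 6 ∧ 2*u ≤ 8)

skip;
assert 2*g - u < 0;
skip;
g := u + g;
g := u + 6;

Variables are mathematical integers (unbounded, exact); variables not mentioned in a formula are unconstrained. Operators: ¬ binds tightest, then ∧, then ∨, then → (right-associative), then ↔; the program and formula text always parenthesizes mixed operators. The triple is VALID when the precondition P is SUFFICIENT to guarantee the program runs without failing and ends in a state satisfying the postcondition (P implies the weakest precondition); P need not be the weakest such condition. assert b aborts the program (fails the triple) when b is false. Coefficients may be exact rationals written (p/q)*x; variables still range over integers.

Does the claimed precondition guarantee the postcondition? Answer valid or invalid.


Working backward. After the program, the postcondition (3/2)*g + g = 2 ∨ (3*g + g - 9 > 6 ∧ 2*u ≤ 8) must hold; in canonical form it is (5/2)*g = 2 ∨ (4*g > 15 ∧ 2*u ≤ 8).
Before g := u + 6: (5/2)*u = -13 ∨ (4*u > -9 ∧ 2*u ≤ 8)
Before g := u + g: (5/2)*u = -13 ∨ (4*u > -9 ∧ 2*u ≤ 8)
Before skip: (5/2)*u = -13 ∨ (4*u > -9 ∧ 2*u ≤ 8)
Before assert 2*g - u < 0: 2*g < u ∧ ((5/2)*u = -13 ∨ (4*u > -9 ∧ 2*u ≤ 8))
Before skip: 2*g < u ∧ ((5/2)*u = -13 ∨ (4*u > -9 ∧ 2*u ≤ 8))
The weakest precondition is 2*g < u ∧ ((5/2)*u = -13 ∨ (4*u > -9 ∧ 2*u ≤ 8)).
Check whether 2*g < u - 4 ∧ ((5/2)*u = -13 ∨ (4*u > -9 ∧ 2*u ≤ 8)) implies it.
Every state satisfying the precondition satisfies the weakest precondition: the implication holds.
Answer: valid


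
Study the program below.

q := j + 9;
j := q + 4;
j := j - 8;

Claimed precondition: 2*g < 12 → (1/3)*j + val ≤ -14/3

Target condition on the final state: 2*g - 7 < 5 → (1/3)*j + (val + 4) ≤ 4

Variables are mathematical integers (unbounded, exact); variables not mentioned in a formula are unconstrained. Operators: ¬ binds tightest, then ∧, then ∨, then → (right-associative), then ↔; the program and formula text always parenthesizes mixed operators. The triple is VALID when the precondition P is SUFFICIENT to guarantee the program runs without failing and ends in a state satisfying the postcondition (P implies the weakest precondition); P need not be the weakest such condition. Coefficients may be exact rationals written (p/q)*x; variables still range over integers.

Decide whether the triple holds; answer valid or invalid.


Working backward. After the program, the postcondition 2*g - 7 < 5 → (1/3)*j + (val + 4) ≤ 4 must hold; in canonical form it is 2*g < 12 → (1/3)*j + val ≤ 0.
Before j := j - 8: 2*g < 12 → (1/3)*j + val ≤ 8/3
Before j := q + 4: 2*g < 12 → (1/3)*q + val ≤ 4/3
Before q := j + 9: 2*g < 12 → (1/3)*j + val ≤ -5/3
The weakest precondition is 2*g < 12 → (1/3)*j + val ≤ -5/3.
Check whether 2*g < 12 → (1/3)*j + val ≤ -14/3 implies it.
Every state satisfying the precondition satisfies the weakest precondition: the implication holds.
Answer: valid


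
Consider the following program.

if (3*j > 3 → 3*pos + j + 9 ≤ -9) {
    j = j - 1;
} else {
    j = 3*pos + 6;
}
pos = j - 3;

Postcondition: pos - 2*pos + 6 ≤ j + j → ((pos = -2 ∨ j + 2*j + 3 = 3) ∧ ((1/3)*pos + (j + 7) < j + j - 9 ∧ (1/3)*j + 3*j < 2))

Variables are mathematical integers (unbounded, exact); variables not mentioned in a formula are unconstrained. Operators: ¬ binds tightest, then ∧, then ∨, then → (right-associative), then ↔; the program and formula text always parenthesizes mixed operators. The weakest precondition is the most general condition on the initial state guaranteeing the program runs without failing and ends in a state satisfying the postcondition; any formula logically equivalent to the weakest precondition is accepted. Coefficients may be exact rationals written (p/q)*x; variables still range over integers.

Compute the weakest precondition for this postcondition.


Working backward. After the program, the postcondition pos - 2*pos + 6 ≤ j + j → ((pos = -2 ∨ j + 2*j + 3 = 3) ∧ ((1/3)*pos + (j + 7) < j + j - 9 ∧ (1/3)*j + 3*j < 2)) must hold; in canonical form it is 2*j + pos ≥ 6 → ((pos = -2 ∨ 3*j = 0) ∧ (1/3)*pos < j - 16 ∧ (10/3)*j < 2).
Before pos := j - 3: 3*j ≥ 9 → ((j = 1 ∨ 3*j = 0) ∧ (2/3)*j > 15 ∧ (10/3)*j < 2)
Then branch requires 3*j ≥ 12 → ((j = 2 ∨ 3*j = 3) ∧ (2/3)*j > 47/3 ∧ (10/3)*j < 16/3); else branch requires 9*pos ≥ -9 → ((3*pos = -5 ∨ 9*pos = -18) ∧ 2*pos > 11 ∧ 10*pos < -18).
Before the if: ((3*j > 3 → j + 3*pos ≤ -18) → (3*j ≥ 12 → ((j = 2 ∨ 3*j = 3) ∧ (2/3)*j > 47/3 ∧ (10/3)*j < 16/3))) ∧ ((¬(3*j > 3 → j + 3*pos ≤ -18)) → (9*pos ≥ -9 → ((3*pos = -5 ∨ 9*pos = -18) ∧ 2*pos > 11 ∧ 10*pos < -18)))
Answer: WP = ((3*j > 3 → j + 3*pos ≤ -18) → (3*j ≥ 12 → ((j = 2 ∨ 3*j = 3) ∧ (2/3)*j > 47/3 ∧ (10/3)*j < 16/3))) ∧ ((¬(3*j > 3 → j + 3*pos ≤ -18)) → (9*pos ≥ -9 → ((3*pos = -5 ∨ 9*pos = -18) ∧ 2*pos > 11 ∧ 10*pos < -18)))


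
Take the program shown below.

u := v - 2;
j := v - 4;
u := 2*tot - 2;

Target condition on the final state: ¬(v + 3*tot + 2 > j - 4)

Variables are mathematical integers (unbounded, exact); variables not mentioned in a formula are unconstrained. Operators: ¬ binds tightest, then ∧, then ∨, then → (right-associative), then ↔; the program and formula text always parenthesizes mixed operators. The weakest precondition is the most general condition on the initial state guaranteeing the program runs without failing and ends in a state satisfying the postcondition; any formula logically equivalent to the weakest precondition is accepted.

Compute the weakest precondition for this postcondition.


Working backward. After the program, the postcondition ¬(v + 3*tot + 2 > j - 4) must hold; in canonical form it is ¬(3*tot + v > j - 6).
Before u := 2*tot - 2: ¬(3*tot + v > j - 6)
Before j := v - 4: ¬(3*tot > -10)
Before u := v - 2: ¬(3*tot > -10)
Answer: WP = ¬(3*tot > -10)
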